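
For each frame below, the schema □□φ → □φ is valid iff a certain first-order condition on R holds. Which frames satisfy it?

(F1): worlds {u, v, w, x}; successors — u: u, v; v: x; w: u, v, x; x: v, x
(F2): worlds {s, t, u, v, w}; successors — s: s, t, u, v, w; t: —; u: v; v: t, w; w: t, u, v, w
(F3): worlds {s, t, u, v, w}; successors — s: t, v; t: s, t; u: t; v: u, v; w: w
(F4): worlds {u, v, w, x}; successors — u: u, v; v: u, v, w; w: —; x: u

(F1), (F3), (F4)

Frame correspondent (Sahlqvist): ∀x ∀y (Rxy → ∃z (Rxz ∧ Rzy)) — i.e. density.
(F1): satisfies the condition.
(F2): fails — Ruv but no z with Ruz and Rzv.
(F3): satisfies the condition.
(F4): satisfies the condition.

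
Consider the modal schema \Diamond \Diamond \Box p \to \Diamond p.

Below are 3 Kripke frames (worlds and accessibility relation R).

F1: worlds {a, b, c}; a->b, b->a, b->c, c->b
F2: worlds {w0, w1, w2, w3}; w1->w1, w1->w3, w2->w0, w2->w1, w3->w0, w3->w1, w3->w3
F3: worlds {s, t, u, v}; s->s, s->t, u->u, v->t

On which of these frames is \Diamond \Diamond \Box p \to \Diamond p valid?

This is the axiom for a generalized confluence (Geach) condition; its first-order frame correspondent is \forall x \forall y (x R^2 y \to \exists w (yRw \wedge xRw)).
F1: holds.
F2: fails — w1R²w0 but no w with w0Rw and w1Rw.
F3: fails — sR²t but no w with tRw and sRw.

F1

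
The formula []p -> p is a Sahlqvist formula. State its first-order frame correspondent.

Suppose □p→p is valid. At any x set V(p)={w : Rxw}. Then □p holds at x, so p holds at x, i.e. Rxx.
Conversely, any frame satisfying forall x Rxx validates the schema.
Frame condition: forall x Rxx.

Reflexivity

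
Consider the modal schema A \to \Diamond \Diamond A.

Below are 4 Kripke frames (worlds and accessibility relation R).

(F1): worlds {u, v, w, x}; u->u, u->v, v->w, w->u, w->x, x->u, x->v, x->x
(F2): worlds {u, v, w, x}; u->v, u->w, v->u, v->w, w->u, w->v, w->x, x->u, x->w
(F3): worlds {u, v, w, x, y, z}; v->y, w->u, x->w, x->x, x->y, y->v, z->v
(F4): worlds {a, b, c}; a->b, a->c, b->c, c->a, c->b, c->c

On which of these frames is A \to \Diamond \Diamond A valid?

(F2), (F4)

This is the axiom for a generalized confluence (Geach) condition; its first-order frame correspondent is \forall x \exists w (x = w \wedge x R^2 w).
(F1): fails — at v but no t with v=t and vR²t.
(F2): holds.
(F3): fails — at u but no t with u=t and uR²t.
(F4): holds.
Valid on: (F2), (F4).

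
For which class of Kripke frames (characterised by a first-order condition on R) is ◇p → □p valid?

partial functionality: ∀x ∀y ∀z (Rxy ∧ Rxz → y = z)

This is the CD axiom.
Its frame correspondent is partial functionality — ∀x ∀y ∀z (Rxy ∧ Rxz → y = z).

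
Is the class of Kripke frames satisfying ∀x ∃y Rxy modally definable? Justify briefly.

This is a Sahlqvist condition; the D axiom □p → ◇p defines it.
Suppose □p→◇p is valid. At any x set V(p)=W. Then □p at x, so ◇p at x, so x has a successor.

Yes, by □p → ◇p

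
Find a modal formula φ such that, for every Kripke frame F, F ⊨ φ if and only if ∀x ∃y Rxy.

A defining formula is □s → ◇s (the D axiom).

□s → ◇s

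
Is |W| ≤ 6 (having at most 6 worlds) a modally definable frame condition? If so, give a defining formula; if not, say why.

No

Modal frame validity is preserved under disjoint unions.
Any modal formula valid on each of 7 disjoint one-world frames is valid on their disjoint union (validity is preserved under disjoint unions). Each one-world frame has |W|=1≤6, but the union has |W|=7.
Hence having at most 6 worlds is not modally definable.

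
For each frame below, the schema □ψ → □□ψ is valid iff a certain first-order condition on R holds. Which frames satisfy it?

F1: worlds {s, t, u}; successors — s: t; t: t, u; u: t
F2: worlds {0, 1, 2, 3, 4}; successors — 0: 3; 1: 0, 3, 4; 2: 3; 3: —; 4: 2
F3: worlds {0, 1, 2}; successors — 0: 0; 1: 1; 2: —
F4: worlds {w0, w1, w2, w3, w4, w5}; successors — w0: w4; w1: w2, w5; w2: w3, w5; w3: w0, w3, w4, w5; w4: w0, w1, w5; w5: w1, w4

The schema corresponds to transitivity: ∀x ∀y ∀z (Rxy ∧ Ryz → Rxz).
F1: fails — Rut and Rtu but not Ruu.
F2: fails — R14 and R42 but not R12.
F3: holds.
F4: fails — Rw1w5 and Rw5w1 but not Rw1w1.

F3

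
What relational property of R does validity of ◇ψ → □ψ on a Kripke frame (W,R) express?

Suppose ◇ψ→□ψ is valid. Take Rxy, Rxz and set V(ψ)={y}. Then ◇ψ at x, so □ψ at x, so ψ at z, i.e. z=y.
Conversely, any frame satisfying ∀x ∀y ∀z (Rxy ∧ Rxz → y = z) validates the schema.
So the correspondent is partial functionality.

Partial functionality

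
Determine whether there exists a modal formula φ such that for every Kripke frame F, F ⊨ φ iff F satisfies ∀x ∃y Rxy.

This is a Sahlqvist condition; the D axiom □p → ◇p defines it.

Yes, by □p → ◇p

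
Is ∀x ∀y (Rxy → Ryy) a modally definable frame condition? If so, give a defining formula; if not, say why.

Yes: it is shift-reflexivity, defined by the T□ schema □(□p → p).
Suppose □(□p→p) is valid. Take Rxy and set V(p)={w : Ryw}. Then at y, □p holds; since □(□p→p) at x, □p→p at y, so p at y, i.e. Ryy.

Definable; □(□p → p) defines it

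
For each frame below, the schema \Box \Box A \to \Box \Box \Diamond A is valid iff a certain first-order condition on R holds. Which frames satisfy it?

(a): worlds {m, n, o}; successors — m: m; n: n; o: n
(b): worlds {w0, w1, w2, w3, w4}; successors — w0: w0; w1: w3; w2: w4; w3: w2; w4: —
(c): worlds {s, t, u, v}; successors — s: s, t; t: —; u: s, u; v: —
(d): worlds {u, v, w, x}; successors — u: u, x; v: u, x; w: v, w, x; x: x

Frame correspondent (Sahlqvist): \forall x \forall z (x R^2 z \to \exists w (x R^2 w \wedge zRw)) — i.e. a generalized confluence (Geach) condition.
(a): ✓.
(b): fails — w1R²w2 but no w with w1R²w and w2Rw.
(c): fails — sR²t but no w with sR²w and tRw.
(d): ✓.
Valid on: (a), (d).

(a), (d)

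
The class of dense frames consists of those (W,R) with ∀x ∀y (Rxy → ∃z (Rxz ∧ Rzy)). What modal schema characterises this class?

□□p → □p

This is density; the standard corresponding axiom is C4: □□p → □p.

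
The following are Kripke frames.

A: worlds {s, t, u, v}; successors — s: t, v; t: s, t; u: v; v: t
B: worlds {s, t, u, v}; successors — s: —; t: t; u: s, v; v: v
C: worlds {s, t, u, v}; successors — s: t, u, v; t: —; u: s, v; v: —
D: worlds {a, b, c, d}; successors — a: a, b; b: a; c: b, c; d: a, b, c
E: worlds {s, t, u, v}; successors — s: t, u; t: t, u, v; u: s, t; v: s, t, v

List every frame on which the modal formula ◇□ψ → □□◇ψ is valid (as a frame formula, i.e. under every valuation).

Frame correspondent (Sahlqvist): ∀x ∀y ∀z ((xRy ∧ xR²z) → ∃w (yRw ∧ zRw)) — i.e. a generalized confluence (Geach) condition.
A: satisfies the condition.
B: fails — uRs, uR²v but no w with sRw and vRw.
C: fails — sRt, sR²s but no w with tRw and sRw.
D: fails — cRb, cR²c but no w with bRw and cRw.
E: satisfies the condition.
Valid on: A, E.

A, E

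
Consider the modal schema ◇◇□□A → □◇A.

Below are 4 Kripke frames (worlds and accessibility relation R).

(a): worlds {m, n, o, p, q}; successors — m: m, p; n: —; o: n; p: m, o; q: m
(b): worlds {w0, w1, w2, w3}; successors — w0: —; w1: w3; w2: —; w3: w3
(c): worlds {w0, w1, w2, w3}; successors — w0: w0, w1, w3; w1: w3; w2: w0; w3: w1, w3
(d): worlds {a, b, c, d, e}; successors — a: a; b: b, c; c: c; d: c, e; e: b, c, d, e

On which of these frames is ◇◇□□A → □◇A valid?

This is the axiom for a generalized confluence (Geach) condition; its first-order frame correspondent is ∀x ∀y ∀z ((xR²y ∧ xRz) → ∃w (yR²w ∧ zRw)).
(a): fails — mR²o, mRm but no w with oR²w and mRw.
(b): condition met.
(c): condition met.
(d): condition met.
Valid on: (b), (c), (d).

(b), (c), (d)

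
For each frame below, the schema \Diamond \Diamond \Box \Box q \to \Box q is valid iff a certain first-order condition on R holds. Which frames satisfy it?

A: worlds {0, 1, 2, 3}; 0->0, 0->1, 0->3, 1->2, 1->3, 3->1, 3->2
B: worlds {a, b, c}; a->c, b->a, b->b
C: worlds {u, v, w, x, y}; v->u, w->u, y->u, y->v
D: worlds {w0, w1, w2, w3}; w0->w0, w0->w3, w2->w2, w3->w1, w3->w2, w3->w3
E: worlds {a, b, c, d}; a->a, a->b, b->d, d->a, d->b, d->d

E

This is the axiom for a generalized confluence (Geach) condition; its first-order frame correspondent is \forall x \forall y \forall z ((x R^2 y \wedge xRz) \to \exists w (y R^2 w \wedge z = w)).
A: fails — 0R²1, 0R0 but no w with 1R²w and 0=w.
B: fails — bR²a, bRa but no w with aR²w and a=w.
C: fails — yR²u, yRu but no t with uR²t and u=t.
D: fails — w0R²w1, w0Rw0 but no w with w1R²w and w0=w.
E: condition met.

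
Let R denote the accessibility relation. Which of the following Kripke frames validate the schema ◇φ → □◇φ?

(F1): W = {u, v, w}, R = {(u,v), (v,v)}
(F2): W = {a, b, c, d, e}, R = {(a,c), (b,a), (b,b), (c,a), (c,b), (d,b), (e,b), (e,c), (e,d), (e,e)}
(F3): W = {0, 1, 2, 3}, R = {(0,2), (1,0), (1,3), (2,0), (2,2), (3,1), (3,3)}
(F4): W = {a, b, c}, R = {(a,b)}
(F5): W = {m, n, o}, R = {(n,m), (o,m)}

(F1)

Frame correspondent (Sahlqvist): ∀x ∀y ∀z (Rxy ∧ Rxz → Ryz) — i.e. the Euclidean property.
(F1): condition met.
(F2): fails — Rac and Rac but not Rcc.
(F3): fails — R10 and R10 but not R00.
(F4): fails — Rab and Rab but not Rbb.
(F5): fails — Rnm and Rnm but not Rmm.
Valid on: (F1).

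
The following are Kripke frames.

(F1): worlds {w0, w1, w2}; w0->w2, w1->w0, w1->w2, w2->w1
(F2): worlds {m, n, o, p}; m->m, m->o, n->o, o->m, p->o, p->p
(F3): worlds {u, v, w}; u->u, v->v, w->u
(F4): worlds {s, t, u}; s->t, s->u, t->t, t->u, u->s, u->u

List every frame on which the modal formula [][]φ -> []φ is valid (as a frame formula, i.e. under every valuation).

(F3), (F4)

This is the axiom for density; its first-order frame correspondent is forall x forall y (Rxy -> exists z (Rxz & Rzy)).
(F1): fails — Rw0w2 but no z with Rw0z and Rzw2.
(F2): fails — Rno but no z with Rnz and Rzo.
(F3): holds.
(F4): holds.
Valid on: (F3), (F4).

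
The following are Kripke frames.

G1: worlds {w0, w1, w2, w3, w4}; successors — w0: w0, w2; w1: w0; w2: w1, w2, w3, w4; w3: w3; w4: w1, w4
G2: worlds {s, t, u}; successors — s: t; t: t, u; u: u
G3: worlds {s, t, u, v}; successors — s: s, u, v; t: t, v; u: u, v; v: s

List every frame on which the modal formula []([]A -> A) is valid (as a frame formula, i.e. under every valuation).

G2

The schema corresponds to shift-reflexivity: forall x forall y (Rxy -> Ryy).
G1: fails — Rw4w1 but not Rw1w1.
G2: condition met.
G3: fails — Ruv but not Rvv.
Valid on: G2.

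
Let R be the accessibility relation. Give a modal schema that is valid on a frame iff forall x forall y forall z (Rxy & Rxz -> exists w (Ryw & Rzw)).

The condition is convergence. The .2 schema ◇□s → □◇s defines it.

◇□s → □◇s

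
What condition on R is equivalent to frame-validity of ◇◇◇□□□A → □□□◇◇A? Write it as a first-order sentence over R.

This is a Sahlqvist (Geach-type) schema ◇^3□^3A → □^3◇^2A.
First-order correspondent: ∀x ∀y ∀z ((xR³y ∧ xR³z) → ∃w (yR³w ∧ zR²w)).

∀x ∀y ∀z ((xR³y ∧ xR³z) → ∃w (yR³w ∧ zR²w))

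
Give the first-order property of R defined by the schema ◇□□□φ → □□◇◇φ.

This is a Sahlqvist (Geach-type) schema ◇^1□^3φ → □^2◇^2φ.
Minimal-valuation argument: fix x; take any y with xR^1y and any z with xR^2z. Set V(φ) to the set of worlds R-reachable from y in exactly 3 steps. Then □^3φ holds at y, so the antecedent holds at x; validity forces ◇^2φ at z, giving a w with zR^2w and yR^3w.
First-order correspondent: ∀x ∀y ∀z ((xRy ∧ xR²z) → ∃w (yR³w ∧ zR²w)).

∀x ∀y ∀z ((xRy ∧ xR²z) → ∃w (yR³w ∧ zR²w))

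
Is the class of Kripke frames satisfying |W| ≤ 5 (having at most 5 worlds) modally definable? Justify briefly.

Modal frame validity is preserved under disjoint unions.
Any modal formula valid on each of 6 disjoint one-world frames is valid on their disjoint union (validity is preserved under disjoint unions). Each one-world frame has |W|=1≤5, but the union has |W|=6.
So no modal formula (or set of formulas) defines exactly the |W|≤5 frames.

Not modally definable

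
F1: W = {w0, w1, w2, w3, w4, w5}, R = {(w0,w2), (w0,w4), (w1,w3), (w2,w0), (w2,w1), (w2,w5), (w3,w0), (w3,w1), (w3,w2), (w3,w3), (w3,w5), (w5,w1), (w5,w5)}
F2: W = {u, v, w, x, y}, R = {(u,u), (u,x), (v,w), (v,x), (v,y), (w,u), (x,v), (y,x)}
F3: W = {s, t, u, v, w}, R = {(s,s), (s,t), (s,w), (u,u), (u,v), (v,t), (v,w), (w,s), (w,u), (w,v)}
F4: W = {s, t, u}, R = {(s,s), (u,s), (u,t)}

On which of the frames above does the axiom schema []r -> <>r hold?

F2

Frame correspondent (Sahlqvist): forall x exists y Rxy — i.e. seriality.
F1: fails — world w4 has no successor.
F2: satisfies the condition.
F3: fails — world t has no successor.
F4: fails — world t has no successor.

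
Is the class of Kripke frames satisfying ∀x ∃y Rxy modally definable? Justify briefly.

Yes — defined by □r → ◇r

Yes: it is seriality, defined by the D schema □r → ◇r.
Suppose □r→◇r is valid. At any x set V(r)=W. Then □r at x, so ◇r at x, so x has a successor.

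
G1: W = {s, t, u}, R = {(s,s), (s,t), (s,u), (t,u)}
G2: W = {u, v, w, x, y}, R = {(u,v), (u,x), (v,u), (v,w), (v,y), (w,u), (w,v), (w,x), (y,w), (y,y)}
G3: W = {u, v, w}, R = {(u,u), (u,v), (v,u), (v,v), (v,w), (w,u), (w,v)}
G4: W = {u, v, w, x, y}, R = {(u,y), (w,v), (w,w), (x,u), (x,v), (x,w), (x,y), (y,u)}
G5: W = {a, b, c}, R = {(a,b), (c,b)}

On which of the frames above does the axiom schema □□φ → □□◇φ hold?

Frame correspondent (Sahlqvist): ∀x ∀z (xR²z → ∃w (xR²w ∧ zRw)) — i.e. a generalized confluence (Geach) condition.
G1: fails — sR²u but no w with sR²w and uRw.
G2: fails — uR²u but no t with uR²t and uRt.
G3: ✓.
G4: fails — uR²u but no t with uR²t and uRt.
G5: ✓.
Valid on: G3, G5.

G3, G5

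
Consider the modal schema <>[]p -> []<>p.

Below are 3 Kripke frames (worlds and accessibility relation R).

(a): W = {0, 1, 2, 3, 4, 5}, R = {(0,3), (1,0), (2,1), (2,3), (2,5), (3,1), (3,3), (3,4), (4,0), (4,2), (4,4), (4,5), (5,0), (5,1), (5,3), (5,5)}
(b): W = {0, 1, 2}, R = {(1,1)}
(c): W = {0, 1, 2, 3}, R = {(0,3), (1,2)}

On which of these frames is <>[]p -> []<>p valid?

(b)

This is the axiom for convergence; its first-order frame correspondent is forall x forall y forall z (Rxy & Rxz -> exists w (Ryw & Rzw)).
(a): fails — R23 and R21 but 3 and 1 have no common successor.
(b): condition met.
(c): fails — R03 and R03 but 3 and 3 have no common successor.
Valid on: (b).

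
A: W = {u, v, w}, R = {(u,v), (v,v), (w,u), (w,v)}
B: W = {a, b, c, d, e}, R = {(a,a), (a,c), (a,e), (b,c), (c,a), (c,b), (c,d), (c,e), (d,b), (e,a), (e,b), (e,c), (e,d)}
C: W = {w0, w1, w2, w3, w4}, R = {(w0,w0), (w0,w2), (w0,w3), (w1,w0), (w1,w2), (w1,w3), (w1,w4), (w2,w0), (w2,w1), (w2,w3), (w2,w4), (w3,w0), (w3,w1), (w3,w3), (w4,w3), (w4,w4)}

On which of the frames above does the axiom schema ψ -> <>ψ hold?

none

This is the axiom for reflexivity; its first-order frame correspondent is forall x Rxx.
A: fails — world u does not see itself.
B: fails — world b does not see itself.
C: fails — world w1 does not see itself.
Valid on no frame.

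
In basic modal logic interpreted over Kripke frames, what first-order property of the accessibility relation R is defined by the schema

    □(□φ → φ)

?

This is the T□ axiom.
Its frame correspondent is shift-reflexivity — ∀x ∀y (Rxy → Ryy).

Shift-reflexivity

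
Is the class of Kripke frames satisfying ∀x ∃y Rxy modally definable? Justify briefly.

Yes, by □p → ◇p

This is a Sahlqvist condition; the D axiom □p → ◇p defines it.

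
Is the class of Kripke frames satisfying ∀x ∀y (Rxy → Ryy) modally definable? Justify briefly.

Definable; □(□r → r) defines it

This is a Sahlqvist condition; the T□ axiom □(□r → r) defines it.
Suppose □(□r→r) is valid. Take Rxy and set V(r)={w : Ryw}. Then at y, □r holds; since □(□r→r) at x, □r→r at y, so r at y, i.e. Ryy.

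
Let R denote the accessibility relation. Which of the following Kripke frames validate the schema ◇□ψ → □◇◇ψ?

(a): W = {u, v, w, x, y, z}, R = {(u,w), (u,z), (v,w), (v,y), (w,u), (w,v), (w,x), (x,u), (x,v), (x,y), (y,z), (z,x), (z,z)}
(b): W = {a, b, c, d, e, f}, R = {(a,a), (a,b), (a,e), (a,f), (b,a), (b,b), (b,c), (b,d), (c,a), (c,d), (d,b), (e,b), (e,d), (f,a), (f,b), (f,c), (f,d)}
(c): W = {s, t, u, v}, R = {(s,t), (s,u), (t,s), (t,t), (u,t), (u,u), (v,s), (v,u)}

(b), (c)

Frame correspondent (Sahlqvist): ∀x ∀y ∀z ((xRy ∧ xRz) → ∃w (yRw ∧ zR²w)) — i.e. a generalized confluence (Geach) condition.
(a): fails — wRv, wRu but no t with vRt and uR²t.
(b): satisfies the condition.
(c): satisfies the condition.
Valid on: (b), (c).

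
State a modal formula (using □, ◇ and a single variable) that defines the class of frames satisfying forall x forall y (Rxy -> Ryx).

The condition is symmetry. The B schema ψ → □◇ψ defines it.
Suppose ψ→□◇ψ is valid. Take Rxy and set V(ψ)={x}. Then ψ at x, so □◇ψ at x, so ◇ψ at y, so some z with Ryz has ψ; z=x, i.e. Ryx.

ψ → □◇ψ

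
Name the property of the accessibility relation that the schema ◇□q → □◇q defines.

Suppose ◇□q→□◇q is valid. Take Rxy, Rxz and set V(q)={w : Ryw}. Then □q at y so ◇□q at x, so □◇q at x, so ◇q at z, giving w with Rzw and Ryw.

Convergence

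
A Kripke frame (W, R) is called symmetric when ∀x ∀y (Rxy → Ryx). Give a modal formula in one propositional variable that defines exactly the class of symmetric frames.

A defining formula is ψ → □◇ψ (the B axiom).
Suppose ψ→□◇ψ is valid. Take Rxy and set V(ψ)={x}. Then ψ at x, so □◇ψ at x, so ◇ψ at y, so some z with Ryz has ψ; z=x, i.e. Ryx.

ψ → □◇ψ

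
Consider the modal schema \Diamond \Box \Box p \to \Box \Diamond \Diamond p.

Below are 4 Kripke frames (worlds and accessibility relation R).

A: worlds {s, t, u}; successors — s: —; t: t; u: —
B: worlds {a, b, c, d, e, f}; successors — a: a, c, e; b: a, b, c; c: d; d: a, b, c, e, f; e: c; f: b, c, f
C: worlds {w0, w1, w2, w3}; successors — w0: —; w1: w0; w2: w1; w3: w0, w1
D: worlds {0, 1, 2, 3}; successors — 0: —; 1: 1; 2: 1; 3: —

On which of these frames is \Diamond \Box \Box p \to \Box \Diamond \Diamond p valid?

This is the axiom for a generalized confluence (Geach) condition; its first-order frame correspondent is \forall x \forall y \forall z ((xRy \wedge xRz) \to \exists w (y R^2 w \wedge z R^2 w)).
A: condition met.
B: fails — aRc, aRe but no w with cR²w and eR²w.
C: fails — w1Rw0, w1Rw0 but no w with w0R²w and w0R²w.
D: condition met.

A, D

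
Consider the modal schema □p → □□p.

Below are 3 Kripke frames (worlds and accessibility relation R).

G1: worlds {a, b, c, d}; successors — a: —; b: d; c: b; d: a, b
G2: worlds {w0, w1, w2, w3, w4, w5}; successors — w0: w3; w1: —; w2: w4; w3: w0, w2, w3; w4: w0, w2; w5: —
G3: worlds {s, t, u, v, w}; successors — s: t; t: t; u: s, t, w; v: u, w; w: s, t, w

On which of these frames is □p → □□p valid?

none

This is the axiom for transitivity; its first-order frame correspondent is ∀x ∀y ∀z (Rxy ∧ Ryz → Rxz).
G1: fails — Rdb and Rbd but not Rdd.
G2: fails — Rw2w4 and Rw4w2 but not Rw2w2.
G3: fails — Rvw and Rwt but not Rvt.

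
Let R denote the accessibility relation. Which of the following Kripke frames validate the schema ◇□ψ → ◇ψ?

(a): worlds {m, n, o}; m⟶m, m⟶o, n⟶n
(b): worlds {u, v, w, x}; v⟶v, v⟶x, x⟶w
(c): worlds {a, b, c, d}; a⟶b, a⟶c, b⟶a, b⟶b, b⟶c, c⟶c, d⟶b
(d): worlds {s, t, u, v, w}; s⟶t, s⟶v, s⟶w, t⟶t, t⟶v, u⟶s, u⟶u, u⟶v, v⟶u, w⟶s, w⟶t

The schema corresponds to a generalized confluence (Geach) condition: ∀x ∀y (xRy → ∃w (yRw ∧ xRw)).
(a): fails — mRo but no w with oRw and mRw.
(b): fails — vRx but no t with xRt and vRt.
(c): condition met.
(d): fails — sRv but no w* with vRw* and sRw*.
Valid on: (c).

(c)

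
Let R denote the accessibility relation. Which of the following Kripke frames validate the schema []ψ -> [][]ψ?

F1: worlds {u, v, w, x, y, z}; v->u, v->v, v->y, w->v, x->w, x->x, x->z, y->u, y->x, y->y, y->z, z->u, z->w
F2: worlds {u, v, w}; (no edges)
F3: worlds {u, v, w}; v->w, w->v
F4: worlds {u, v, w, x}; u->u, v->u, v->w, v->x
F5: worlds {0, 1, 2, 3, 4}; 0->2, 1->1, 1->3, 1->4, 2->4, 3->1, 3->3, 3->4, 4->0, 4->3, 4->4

The schema corresponds to transitivity: forall x forall y forall z (Rxy & Ryz -> Rxz).
F1: fails — Rxw and Rwv but not Rxv.
F2: condition met.
F3: fails — Rwv and Rvw but not Rww.
F4: condition met.
F5: fails — R34 and R40 but not R30.
Valid on: F2, F4.

F2, F4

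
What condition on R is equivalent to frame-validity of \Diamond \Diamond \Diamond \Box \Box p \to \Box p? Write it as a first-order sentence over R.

\forall x \forall y \forall z ((x R^3 y \wedge xRz) \to \exists w (y R^2 w \wedge z = w))

This is a Sahlqvist (Geach-type) schema ◇^3□^2p → □^1◇^0p.
First-order correspondent: \forall x \forall y \forall z ((x R^3 y \wedge xRz) \to \exists w (y R^2 w \wedge z = w)).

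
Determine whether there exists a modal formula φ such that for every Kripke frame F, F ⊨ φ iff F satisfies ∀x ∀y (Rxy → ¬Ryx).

Not definable by any modal formula

Any modally definable frame class is closed under surjective bounded morphisms.
The 5-cycle (worlds 0,1,2,3,4 with 0→1→2→3→4→0) is asymmetric. Mapping every world to a single reflexive point • is a surjective bounded morphism, and the reflexive point is not asymmetric (R•• but asymmetry requires ¬R••).
Hence asymmetry is not modally definable.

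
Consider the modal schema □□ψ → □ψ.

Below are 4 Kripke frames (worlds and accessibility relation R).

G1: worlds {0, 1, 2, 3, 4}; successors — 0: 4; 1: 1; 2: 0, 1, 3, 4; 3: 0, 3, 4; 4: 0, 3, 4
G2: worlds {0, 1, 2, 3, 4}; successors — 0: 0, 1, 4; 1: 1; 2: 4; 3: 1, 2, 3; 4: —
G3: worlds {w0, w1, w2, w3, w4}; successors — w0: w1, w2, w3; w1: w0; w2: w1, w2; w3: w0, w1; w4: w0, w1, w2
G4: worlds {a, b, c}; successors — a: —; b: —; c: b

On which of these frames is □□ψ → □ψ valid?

Frame correspondent (Sahlqvist): ∀x ∀y (Rxy → ∃z (Rxz ∧ Rzy)) — i.e. density.
G1: ✓.
G2: fails — R24 but no z with R2z and Rz4.
G3: fails — Rw1w0 but no z with Rw1z and Rzw0.
G4: fails — Rcb but no z with Rcz and Rzb.

G1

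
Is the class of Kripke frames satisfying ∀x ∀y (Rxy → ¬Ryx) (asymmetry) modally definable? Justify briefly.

Not definable by any modal formula

If a class were modally definable it would be closed under surjective bounded morphisms (Goldblatt–Thomason).
The 5-cycle (worlds s,t,u,v,w with s→t→u→v→w→s) is asymmetric. Mapping every world to a single reflexive point • is a surjective bounded morphism, and the reflexive point is not asymmetric (R•• but asymmetry requires ¬R••).
Hence asymmetry is not modally definable.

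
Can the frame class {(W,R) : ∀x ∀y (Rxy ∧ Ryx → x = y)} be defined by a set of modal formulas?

Any modally definable frame class is closed under surjective bounded morphisms.
The 6-cycle (worlds w0,w1,w2,w3,w4,w5 with w0→w1→w2→w3→w4→w5→w0) is antisymmetric. Sending even-indexed worlds to • and odd-indexed worlds to ∘ is a surjective bounded morphism onto the two-world frame with •↔∘, which is not antisymmetric.
So the class is not modally definable.

No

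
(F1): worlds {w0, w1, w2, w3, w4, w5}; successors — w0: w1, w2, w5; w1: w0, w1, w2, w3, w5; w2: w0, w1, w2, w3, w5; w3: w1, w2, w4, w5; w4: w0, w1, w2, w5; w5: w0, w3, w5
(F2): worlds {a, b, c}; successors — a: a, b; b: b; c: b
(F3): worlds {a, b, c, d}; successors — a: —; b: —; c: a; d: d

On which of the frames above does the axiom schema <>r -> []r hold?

Frame correspondent (Sahlqvist): forall x forall y forall z (Rxy & Rxz -> y = z) — i.e. partial functionality.
(F1): fails — w0 sees both w1 and w2.
(F2): fails — a sees both a and b.
(F3): condition met.

(F3)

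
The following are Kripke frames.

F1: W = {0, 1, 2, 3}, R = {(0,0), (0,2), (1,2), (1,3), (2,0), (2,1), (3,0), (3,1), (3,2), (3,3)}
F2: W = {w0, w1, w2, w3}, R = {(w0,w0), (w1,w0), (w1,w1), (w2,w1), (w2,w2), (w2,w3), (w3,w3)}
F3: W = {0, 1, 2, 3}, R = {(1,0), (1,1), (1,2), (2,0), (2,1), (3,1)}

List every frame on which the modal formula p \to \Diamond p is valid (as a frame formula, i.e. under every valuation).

F2

This is the axiom for reflexivity; its first-order frame correspondent is \forall x Rxx.
F1: fails — world 1 does not see itself.
F2: holds.
F3: fails — world 0 does not see itself.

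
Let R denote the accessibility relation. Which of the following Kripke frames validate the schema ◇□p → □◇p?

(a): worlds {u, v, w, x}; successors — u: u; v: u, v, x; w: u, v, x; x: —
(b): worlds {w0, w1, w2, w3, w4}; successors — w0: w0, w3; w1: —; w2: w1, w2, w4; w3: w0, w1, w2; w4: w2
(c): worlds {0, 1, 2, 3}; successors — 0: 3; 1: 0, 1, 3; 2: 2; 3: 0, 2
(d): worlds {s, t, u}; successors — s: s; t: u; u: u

The schema corresponds to convergence: ∀x ∀y ∀z (Rxy ∧ Rxz → ∃w (Ryw ∧ Rzw)).
(a): fails — Rvv and Rvx but v and x have no common successor.
(b): fails — Rw2w4 and Rw2w1 but w4 and w1 have no common successor.
(c): fails — R10 and R13 but 0 and 3 have no common successor.
(d): holds.
Valid on: (d).

(d)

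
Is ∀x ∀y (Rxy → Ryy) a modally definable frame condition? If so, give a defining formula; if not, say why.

Yes: it is shift-reflexivity, defined by the T□ schema □(□r → r).
Suppose □(□r→r) is valid. Take Rxy and set V(r)={w : Ryw}. Then at y, □r holds; since □(□r→r) at x, □r→r at y, so r at y, i.e. Ryy.

Yes — defined by □(□r → r)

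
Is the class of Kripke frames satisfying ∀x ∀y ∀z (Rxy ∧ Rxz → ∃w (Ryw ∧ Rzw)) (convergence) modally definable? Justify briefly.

Yes: it is convergence, defined by the .2 schema ◇□p → □◇p.
Suppose ◇□p→□◇p is valid. Take Rxy, Rxz and set V(p)={w : Ryw}. Then □p at y so ◇□p at x, so □◇p at x, so ◇p at z, giving w with Rzw and Ryw.

Definable; ◇□p → □◇p defines it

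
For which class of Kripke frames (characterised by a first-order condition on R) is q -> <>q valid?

reflexivity: forall x Rxx

This is a form of the T axiom.
It corresponds to reflexivity: forall x Rxx.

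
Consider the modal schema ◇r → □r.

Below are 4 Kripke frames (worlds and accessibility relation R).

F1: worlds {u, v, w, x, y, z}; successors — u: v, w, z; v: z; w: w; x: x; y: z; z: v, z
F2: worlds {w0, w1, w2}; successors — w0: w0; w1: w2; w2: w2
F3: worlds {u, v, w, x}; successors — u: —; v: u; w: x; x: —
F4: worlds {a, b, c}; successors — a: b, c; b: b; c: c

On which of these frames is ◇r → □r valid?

The schema corresponds to partial functionality: ∀x ∀y ∀z (Rxy ∧ Rxz → y = z).
F1: fails — u sees both v and w.
F2: condition met.
F3: condition met.
F4: fails — a sees both b and c.

F2, F3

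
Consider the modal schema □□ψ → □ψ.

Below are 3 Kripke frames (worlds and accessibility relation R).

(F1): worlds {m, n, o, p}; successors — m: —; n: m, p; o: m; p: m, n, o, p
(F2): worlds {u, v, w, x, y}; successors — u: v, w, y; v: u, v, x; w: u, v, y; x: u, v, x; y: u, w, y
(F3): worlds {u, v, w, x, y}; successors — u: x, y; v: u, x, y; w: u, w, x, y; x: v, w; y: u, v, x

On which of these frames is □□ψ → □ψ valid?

The schema corresponds to density: ∀x ∀y (Rxy → ∃z (Rxz ∧ Rzy)).
(F1): fails — Rom but no z with Roz and Rzm.
(F2): condition met.
(F3): fails — Ruy but no z with Ruz and Rzy.
Valid on: (F2).

(F2)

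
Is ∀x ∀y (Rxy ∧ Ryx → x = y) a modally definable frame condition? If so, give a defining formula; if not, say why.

If a class were modally definable it would be closed under surjective bounded morphisms (Goldblatt–Thomason).
The 4-cycle (worlds w0,w1,w2,w3 with w0→w1→w2→w3→w0) is antisymmetric. Sending even-indexed worlds to s and odd-indexed worlds to t is a surjective bounded morphism onto the two-world frame with s↔t, which is not antisymmetric.
So the class is not modally definable.

No — not modally definable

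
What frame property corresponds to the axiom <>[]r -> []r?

Replacing r by ¬r and contraposing gives the equivalent schema ◇r → □◇r.
Suppose ◇r→□◇r is valid. Take Rxy, Rxz and set V(r)={y}. Then ◇r at x, so □◇r at x, so ◇r at z, so some w with Rzw has r; w=y, i.e. Rzy. By symmetry of the argument, Ryz.

The Euclidean property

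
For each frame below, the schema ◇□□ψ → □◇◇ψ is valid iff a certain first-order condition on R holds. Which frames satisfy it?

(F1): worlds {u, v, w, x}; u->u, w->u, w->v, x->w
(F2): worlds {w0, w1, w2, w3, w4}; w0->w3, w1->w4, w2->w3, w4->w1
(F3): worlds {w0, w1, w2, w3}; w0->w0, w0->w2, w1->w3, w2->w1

Frame correspondent (Sahlqvist): ∀x ∀y ∀z ((xRy ∧ xRz) → ∃w (yR²w ∧ zR²w)) — i.e. a generalized confluence (Geach) condition.
(F1): fails — wRu, wRv but no t with uR²t and vR²t.
(F2): fails — w0Rw3, w0Rw3 but no w with w3R²w and w3R²w.
(F3): fails — w0Rw0, w0Rw2 but no w with w0R²w and w2R²w.
Valid on no frame.

none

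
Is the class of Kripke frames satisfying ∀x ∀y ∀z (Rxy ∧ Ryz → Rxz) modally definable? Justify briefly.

Yes — defined by □p → □□p

Yes: it is transitivity, defined by the 4 schema □p → □□p.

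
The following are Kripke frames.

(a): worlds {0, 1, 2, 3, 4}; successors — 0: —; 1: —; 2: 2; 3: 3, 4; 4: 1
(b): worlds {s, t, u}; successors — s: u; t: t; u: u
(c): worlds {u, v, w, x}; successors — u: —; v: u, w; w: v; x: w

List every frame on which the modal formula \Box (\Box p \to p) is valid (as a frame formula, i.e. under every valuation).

This is the axiom for shift-reflexivity; its first-order frame correspondent is \forall x \forall y (Rxy \to Ryy).
(a): fails — R34 but not R44.
(b): holds.
(c): fails — Rxw but not Rww.
Valid on: (b).

(b)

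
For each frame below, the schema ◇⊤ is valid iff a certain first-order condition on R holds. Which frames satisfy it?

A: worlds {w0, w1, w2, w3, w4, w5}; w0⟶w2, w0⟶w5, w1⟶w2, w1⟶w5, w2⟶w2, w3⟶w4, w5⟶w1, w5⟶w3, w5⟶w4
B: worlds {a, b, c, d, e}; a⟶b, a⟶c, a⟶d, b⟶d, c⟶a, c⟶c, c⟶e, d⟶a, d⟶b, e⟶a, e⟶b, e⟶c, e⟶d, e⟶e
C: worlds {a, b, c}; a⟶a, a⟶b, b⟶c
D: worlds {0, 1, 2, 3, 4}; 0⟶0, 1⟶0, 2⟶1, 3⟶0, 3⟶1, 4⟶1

B, D

The schema corresponds to seriality: ∀x ∃y Rxy.
A: fails — world w4 has no successor.
B: holds.
C: fails — world c has no successor.
D: holds.
Valid on: B, D.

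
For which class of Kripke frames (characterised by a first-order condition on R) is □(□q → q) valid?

Suppose □(□q→q) is valid. Take Rxy and set V(q)={w : Ryw}. Then at y, □q holds; since □(□q→q) at x, □q→q at y, so q at y, i.e. Ryy.

shift-reflexivity: ∀x ∀y (Rxy → Ryy)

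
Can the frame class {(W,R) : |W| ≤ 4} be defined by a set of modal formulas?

Modal frame validity is preserved under disjoint unions.
Any modal formula valid on each of 5 disjoint one-world frames is valid on their disjoint union (validity is preserved under disjoint unions). Each one-world frame has |W|=1≤4, but the union has |W|=5.
Hence having at most 4 worlds is not modally definable.

No — not modally definable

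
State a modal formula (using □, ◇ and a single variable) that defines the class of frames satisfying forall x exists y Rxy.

□s → ◇s

A defining formula is □s → ◇s (the D axiom).
Suppose □s→◇s is valid. At any x set V(s)=W. Then □s at x, so ◇s at x, so x has a successor.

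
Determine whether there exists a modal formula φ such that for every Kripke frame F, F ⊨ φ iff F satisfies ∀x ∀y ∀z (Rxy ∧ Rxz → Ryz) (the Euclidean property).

Yes — defined by ◇r → □◇r

Yes: it is the Euclidean property, defined by the 5 schema ◇r → □◇r.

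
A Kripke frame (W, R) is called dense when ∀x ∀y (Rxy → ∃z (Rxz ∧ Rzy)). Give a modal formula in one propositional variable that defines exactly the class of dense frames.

□□s → □s

A defining formula is □□s → □s (the C4 axiom).
Suppose □□s→□s is valid. Take Rxy and set V(s)={w : xR²w}. Then □□s at x, so □s at x, so s at y, i.e. ∃z(Rxz∧Rzy).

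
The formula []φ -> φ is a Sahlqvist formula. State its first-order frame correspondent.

This is the T axiom.
Its frame correspondent is reflexivity — forall x Rxx.

reflexivity: forall x Rxx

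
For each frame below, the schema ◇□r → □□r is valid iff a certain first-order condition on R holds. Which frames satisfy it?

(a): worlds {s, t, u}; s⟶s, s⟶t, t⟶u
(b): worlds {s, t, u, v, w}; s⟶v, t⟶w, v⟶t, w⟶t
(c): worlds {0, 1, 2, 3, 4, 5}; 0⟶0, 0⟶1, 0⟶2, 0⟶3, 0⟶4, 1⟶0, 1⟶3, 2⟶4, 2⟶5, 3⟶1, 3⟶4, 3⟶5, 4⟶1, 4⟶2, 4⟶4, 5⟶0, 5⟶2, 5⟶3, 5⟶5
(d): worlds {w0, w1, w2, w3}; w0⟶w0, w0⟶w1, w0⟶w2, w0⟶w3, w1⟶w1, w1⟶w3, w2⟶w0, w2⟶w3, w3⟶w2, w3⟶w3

Frame correspondent (Sahlqvist): ∀x ∀y ∀z ((xRy ∧ xR²z) → ∃w (yRw ∧ z = w)) — i.e. a generalized confluence (Geach) condition.
(a): fails — sRs, sR²u but no w with sRw and u=w.
(b): holds.
(c): fails — 0R0, 0R²5 but no w with 0Rw and 5=w.
(d): fails — w0Rw1, w0R²w0 but no w with w1Rw and w0=w.

(b)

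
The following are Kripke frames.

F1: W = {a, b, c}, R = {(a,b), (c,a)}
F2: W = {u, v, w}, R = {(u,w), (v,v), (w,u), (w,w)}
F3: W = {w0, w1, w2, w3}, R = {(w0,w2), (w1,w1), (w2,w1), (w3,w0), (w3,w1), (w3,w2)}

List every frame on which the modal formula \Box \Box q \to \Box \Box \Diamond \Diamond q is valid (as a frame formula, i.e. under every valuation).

Frame correspondent (Sahlqvist): \forall x \forall z (x R^2 z \to \exists w (x R^2 w \wedge z R^2 w)) — i.e. a generalized confluence (Geach) condition.
F1: fails — cR²b but no w with cR²w and bR²w.
F2: holds.
F3: holds.

F2, F3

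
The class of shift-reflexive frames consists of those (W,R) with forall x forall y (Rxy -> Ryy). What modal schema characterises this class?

□(□p → p)

The condition is shift-reflexivity. The T□ schema □(□p → p) defines it.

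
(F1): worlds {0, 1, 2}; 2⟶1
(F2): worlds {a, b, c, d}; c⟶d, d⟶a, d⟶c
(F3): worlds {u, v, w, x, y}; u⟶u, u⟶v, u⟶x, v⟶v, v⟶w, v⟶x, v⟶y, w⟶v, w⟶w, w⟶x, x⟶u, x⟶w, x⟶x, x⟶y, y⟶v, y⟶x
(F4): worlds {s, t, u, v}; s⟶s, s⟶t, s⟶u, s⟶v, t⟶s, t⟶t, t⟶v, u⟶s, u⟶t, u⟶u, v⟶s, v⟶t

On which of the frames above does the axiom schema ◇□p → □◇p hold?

(F3), (F4)

This is the axiom for convergence; its first-order frame correspondent is ∀x ∀y ∀z (Rxy ∧ Rxz → ∃w (Ryw ∧ Rzw)).
(F1): fails — R21 and R21 but 1 and 1 have no common successor.
(F2): fails — Rdc and Rda but c and a have no common successor.
(F3): ✓.
(F4): ✓.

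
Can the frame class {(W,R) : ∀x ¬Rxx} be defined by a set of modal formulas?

No — not modally definable

Modal frame validity is preserved under surjective bounded morphisms.
The 5-cycle (worlds w0,w1,w2,w3,w4 with w0→w1→w2→w3→w4→w0) is irreflexive, and the map sending every world to a single reflexive point • is a surjective bounded morphism (forth: every edge maps to (•,•); back: every world has a successor). So any modal formula valid on the 5-cycle is also valid on the reflexive point, which is not irreflexive.
So the class is not modally definable.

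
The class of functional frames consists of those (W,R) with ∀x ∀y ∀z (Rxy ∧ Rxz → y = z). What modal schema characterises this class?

A defining formula is ◇r → □r (the CD axiom).

◇r → □r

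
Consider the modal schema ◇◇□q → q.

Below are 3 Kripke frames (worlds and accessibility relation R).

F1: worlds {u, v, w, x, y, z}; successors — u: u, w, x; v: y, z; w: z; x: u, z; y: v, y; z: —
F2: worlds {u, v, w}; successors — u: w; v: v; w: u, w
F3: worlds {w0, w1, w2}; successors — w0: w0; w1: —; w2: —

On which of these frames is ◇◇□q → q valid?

F3

This is the axiom for a generalized confluence (Geach) condition; its first-order frame correspondent is ∀x ∀y (xR²y → ∃w (yRw ∧ x = w)).
F1: fails — uR²w but no t with wRt and u=t.
F2: fails — uR²u but no t with uRt and u=t.
F3: condition met.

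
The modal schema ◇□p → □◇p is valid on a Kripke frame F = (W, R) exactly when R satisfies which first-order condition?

convergence

Suppose ◇□p→□◇p is valid. Take Rxy, Rxz and set V(p)={w : Ryw}. Then □p at y so ◇□p at x, so □◇p at x, so ◇p at z, giving w with Rzw and Ryw.
Conversely, on a frame with convergence the schema holds at every world under every valuation.
So the correspondent is convergence.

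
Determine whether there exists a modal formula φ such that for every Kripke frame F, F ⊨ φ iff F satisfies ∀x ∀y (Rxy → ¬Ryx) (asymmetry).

Modal frame validity is preserved under surjective bounded morphisms.
The 5-cycle (worlds a,b,c,d,e with a→b→c→d→e→a) is asymmetric. Mapping every world to a single reflexive point • is a surjective bounded morphism, and the reflexive point is not asymmetric (R•• but asymmetry requires ¬R••).
So no modal formula (or set of formulas) defines exactly the asymmetric frames.

No — not modally definable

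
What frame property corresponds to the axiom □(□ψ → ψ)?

shift-reflexivity: ∀x ∀y (Rxy → Ryy)

This is the T□ axiom.
Its frame correspondent is shift-reflexivity — ∀x ∀y (Rxy → Ryy).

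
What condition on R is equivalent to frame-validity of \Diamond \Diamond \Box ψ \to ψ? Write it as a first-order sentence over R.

This is a Sahlqvist (Geach-type) schema ◇^2□^1ψ → □^0◇^0ψ.
Minimal-valuation argument: fix x; take any y with xR^2y and any z with xR^0z. Set V(ψ) to the set of worlds R-reachable from y in exactly 1 step. Then □^1ψ holds at y, so the antecedent holds at x; validity forces ◇^0ψ at z, giving a w with zR^0w and yR^1w.
First-order correspondent: \forall x \forall y (x R^2 y \to \exists w (yRw \wedge x = w)).

\forall x \forall y (x R^2 y \to \exists w (yRw \wedge x = w))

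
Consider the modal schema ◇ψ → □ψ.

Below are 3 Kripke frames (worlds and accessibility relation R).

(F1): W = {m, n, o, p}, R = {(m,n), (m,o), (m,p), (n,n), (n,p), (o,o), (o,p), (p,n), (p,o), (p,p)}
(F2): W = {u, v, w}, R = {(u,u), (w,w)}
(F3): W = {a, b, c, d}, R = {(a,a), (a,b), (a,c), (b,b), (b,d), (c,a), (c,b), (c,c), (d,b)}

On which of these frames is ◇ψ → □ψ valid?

(F2)

This is the axiom for partial functionality; its first-order frame correspondent is ∀x ∀y ∀z (Rxy ∧ Rxz → y = z).
(F1): fails — m sees both n and o.
(F2): satisfies the condition.
(F3): fails — a sees both a and b.
Valid on: (F2).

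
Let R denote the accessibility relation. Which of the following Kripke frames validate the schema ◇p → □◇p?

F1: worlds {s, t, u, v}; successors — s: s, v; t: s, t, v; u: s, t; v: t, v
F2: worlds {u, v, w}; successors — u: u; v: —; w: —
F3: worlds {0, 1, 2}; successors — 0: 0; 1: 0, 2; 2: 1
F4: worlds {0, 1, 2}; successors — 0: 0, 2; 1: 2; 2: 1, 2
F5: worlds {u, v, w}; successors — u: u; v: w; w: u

F2

This is the axiom for the Euclidean property; its first-order frame correspondent is ∀x ∀y ∀z (Rxy ∧ Rxz → Ryz).
F1: fails — Rsv and Rss but not Rvs.
F2: satisfies the condition.
F3: fails — R10 and R12 but not R02.
F4: fails — R02 and R00 but not R20.
F5: fails — Rvw and Rvw but not Rww.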